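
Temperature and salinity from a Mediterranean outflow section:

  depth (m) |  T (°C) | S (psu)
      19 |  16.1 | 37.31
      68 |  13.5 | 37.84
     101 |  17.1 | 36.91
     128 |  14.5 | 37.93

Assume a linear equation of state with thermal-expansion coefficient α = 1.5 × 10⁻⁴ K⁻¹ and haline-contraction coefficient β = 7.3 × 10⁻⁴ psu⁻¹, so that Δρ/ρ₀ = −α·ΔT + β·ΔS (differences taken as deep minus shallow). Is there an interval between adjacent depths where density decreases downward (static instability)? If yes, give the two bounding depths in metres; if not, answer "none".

Evaluate Δρ/ρ₀ = −αΔT + βΔS across each adjacent pair:
  19–68 m: −αΔT+βΔS = −(1.5 × 10⁻⁴)(-2.6)+(7.3 × 10⁻⁴)(+0.53) = 7.8 × 10⁻⁴ → stable
  68–101 m: −αΔT+βΔS = −(1.5 × 10⁻⁴)(+3.6)+(7.3 × 10⁻⁴)(-0.93) = -1.2 × 10⁻³ → UNSTABLE
  101–128 m: −αΔT+βΔS = −(1.5 × 10⁻⁴)(-2.6)+(7.3 × 10⁻⁴)(+1.02) = 1.1 × 10⁻³ → stable
The 68–101 m interval has Δρ < 0: lighter water underlies denser water.

68–101 m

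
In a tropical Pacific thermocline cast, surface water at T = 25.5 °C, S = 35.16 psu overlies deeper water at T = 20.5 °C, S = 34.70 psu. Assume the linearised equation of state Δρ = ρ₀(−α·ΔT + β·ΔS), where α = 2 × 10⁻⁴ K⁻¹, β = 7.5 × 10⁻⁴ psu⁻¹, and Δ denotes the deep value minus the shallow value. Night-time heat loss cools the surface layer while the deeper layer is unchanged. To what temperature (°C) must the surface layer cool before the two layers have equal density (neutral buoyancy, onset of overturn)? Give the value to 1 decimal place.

Neutral buoyancy requires Δρ = 0, i.e. −α(T_deep − T_surf′) + β(S_deep − S_surf) = 0.
T_surf′ = T_deep − (β/α)·ΔS = 20.5 − (7.5 × 10⁻⁴/2 × 10⁻⁴)·(-0.46) = 22.225 °C.
Cooling required: 25.5 − (22.225) = 3.275 °C.

22.2 °C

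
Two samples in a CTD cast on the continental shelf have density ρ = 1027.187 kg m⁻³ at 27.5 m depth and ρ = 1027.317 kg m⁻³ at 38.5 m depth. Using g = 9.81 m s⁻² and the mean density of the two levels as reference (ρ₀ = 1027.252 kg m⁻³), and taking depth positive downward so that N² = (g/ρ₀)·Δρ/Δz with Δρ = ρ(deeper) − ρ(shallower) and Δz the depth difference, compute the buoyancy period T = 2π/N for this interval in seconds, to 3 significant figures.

Δρ = 1027.317 − 1027.187 = 0.130 kg m⁻³ over Δz = 38.5 − 27.5 = 11 m.
N² = (9.81/1027.252) × (0.130/11) = 1.1286 × 10⁻⁴ s⁻².
N = √(1.1286 × 10⁻⁴) = 0.010624 rad s⁻¹, so T = 2π/N = 591.41 s ≈ 591 s.

591 s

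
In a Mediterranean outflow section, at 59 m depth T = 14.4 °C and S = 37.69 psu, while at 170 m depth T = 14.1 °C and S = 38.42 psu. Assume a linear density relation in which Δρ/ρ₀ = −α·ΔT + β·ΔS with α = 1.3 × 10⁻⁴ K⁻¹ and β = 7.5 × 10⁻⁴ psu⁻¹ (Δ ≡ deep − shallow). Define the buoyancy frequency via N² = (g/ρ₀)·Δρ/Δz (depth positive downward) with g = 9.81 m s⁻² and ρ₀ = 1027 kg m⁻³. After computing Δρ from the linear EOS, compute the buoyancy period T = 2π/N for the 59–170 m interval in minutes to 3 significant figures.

ΔT = -0.3 K, ΔS = +0.73 psu (deep − shallow).
Δρ/ρ₀ = −αΔT + βΔS = 3.90 × 10⁻⁵ + 5.475 × 10⁻⁴ = 5.865 × 10⁻⁴, so Δρ ≈ 0.6023 kg m⁻³.
N² = (g/ρ₀)·Δρ/Δz = g·(Δρ/ρ₀)/Δz = 9.81 × 5.865 × 10⁻⁴ / 111 = 5.1834 × 10⁻⁵ s⁻².
N = √(5.1834 × 10⁻⁵) = 7.1996 × 10⁻³ rad s⁻¹ → T = 2π/N = 872.71 s = 14.545 min ≈ 14.5 min.

14.5 min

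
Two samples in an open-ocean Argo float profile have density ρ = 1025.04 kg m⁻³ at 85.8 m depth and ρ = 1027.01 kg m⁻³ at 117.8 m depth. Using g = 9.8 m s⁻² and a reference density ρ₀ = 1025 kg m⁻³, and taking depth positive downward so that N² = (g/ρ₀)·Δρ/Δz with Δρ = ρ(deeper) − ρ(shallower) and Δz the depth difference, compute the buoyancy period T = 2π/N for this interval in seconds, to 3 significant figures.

259 s

Δρ = 1027.01 − 1025.04 = 1.97 kg m⁻³ over Δz = 117.8 − 85.8 = 32 m.
N² = (9.8/1025) × (1.97/32) = 5.8860 × 10⁻⁴ s⁻².
N = √(5.8860 × 10⁻⁴) = 0.024261 rad s⁻¹, so T = 2π/N = 258.98 s ≈ 259 s.
Since Δρ > 0 the layer is stably stratified.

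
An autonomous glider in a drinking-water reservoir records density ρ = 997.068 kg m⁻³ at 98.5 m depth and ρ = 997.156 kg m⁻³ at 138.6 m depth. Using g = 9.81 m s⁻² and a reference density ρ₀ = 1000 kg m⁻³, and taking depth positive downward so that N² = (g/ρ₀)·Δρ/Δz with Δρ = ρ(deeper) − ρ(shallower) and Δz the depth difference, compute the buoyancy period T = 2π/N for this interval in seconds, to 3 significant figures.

1.35 × 10³ s

Δρ = 997.156 − 997.068 = 0.088 kg m⁻³ over Δz = 138.6 − 98.5 = 40.1 m.
N² = (9.81/1000) × (0.088/40.1) = 2.1528 × 10⁻⁵ s⁻².
N = √(2.1528 × 10⁻⁵) = 4.6398 × 10⁻³ rad s⁻¹, so T = 2π/N = 1.3542 × 10³ s ≈ 1.35 × 10³ s.
N² > 0, so the interval is statically stable.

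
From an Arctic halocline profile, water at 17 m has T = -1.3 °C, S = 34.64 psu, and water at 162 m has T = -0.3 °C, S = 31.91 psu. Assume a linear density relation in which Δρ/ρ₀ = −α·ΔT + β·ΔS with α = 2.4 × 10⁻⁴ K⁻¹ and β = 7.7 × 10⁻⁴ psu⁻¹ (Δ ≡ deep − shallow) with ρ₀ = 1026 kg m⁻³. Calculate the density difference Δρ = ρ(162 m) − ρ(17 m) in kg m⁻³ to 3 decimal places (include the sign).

ΔT = +1.0 K, ΔS = -2.73 psu (deep − shallow).
Δρ/ρ₀ = −(2.4 × 10⁻⁴)(+1.0) + (7.7 × 10⁻⁴)(-2.73) = -2.3421 × 10⁻³.
Δρ = 1026 × (-2.3421 × 10⁻³) = -2.403 kg m⁻³.
Negative Δρ: lighter below, statically unstable.

-2.403 kg m⁻³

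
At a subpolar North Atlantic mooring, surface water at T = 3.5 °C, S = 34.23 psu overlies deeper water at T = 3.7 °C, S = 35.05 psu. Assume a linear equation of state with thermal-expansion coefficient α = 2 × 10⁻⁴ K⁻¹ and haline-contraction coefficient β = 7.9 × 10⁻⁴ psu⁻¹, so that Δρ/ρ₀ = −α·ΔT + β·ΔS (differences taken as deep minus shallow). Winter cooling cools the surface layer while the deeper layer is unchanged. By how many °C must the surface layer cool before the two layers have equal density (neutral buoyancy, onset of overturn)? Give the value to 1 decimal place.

Neutral buoyancy requires Δρ = 0, i.e. −α(T_deep − T_surf′) + β(S_deep − S_surf) = 0.
T_surf′ = T_deep − (β/α)·ΔS = 3.7 − (7.9 × 10⁻⁴/2 × 10⁻⁴)·(+0.82) = 0.461 °C.
Cooling required: 3.5 − (0.461) = 3.039 °C.

3.0 °C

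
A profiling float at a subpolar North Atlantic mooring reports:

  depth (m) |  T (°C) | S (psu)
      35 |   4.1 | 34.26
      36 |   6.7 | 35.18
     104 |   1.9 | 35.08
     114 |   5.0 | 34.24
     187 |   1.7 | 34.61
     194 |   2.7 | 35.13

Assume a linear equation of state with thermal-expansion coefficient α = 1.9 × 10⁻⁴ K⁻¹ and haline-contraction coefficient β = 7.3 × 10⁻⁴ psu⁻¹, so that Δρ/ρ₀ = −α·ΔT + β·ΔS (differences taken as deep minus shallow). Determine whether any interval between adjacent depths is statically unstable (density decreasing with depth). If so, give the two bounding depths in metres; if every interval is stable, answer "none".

Evaluate Δρ/ρ₀ = −αΔT + βΔS across each adjacent pair:
  35–36 m: −αΔT+βΔS = −(1.9 × 10⁻⁴)(+2.6)+(7.3 × 10⁻⁴)(+0.92) = 1.8 × 10⁻⁴ → stable
  36–104 m: −αΔT+βΔS = −(1.9 × 10⁻⁴)(-4.8)+(7.3 × 10⁻⁴)(-0.10) = 8.4 × 10⁻⁴ → stable
  104–114 m: −αΔT+βΔS = −(1.9 × 10⁻⁴)(+3.1)+(7.3 × 10⁻⁴)(-0.84) = -1.2 × 10⁻³ → UNSTABLE
  114–187 m: −αΔT+βΔS = −(1.9 × 10⁻⁴)(-3.3)+(7.3 × 10⁻⁴)(+0.37) = 9.0 × 10⁻⁴ → stable
  187–194 m: −αΔT+βΔS = −(1.9 × 10⁻⁴)(+1.0)+(7.3 × 10⁻⁴)(+0.52) = 1.9 × 10⁻⁴ → stable
The 104–114 m interval has Δρ < 0: lighter water underlies denser water.

104–114 m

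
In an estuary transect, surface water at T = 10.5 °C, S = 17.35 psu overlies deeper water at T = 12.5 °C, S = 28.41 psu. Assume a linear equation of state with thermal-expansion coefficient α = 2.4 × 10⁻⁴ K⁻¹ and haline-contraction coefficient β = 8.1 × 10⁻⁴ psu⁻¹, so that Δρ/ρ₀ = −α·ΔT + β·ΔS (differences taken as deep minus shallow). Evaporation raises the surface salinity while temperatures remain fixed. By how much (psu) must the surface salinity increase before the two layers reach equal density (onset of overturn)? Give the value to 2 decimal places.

10.47 psu

Neutral buoyancy requires −α(T_deep − T_surf) + β(S_deep − S_surf′) = 0.
S_surf′ = S_deep − (α/β)·ΔT = 28.41 − (2.4 × 10⁻⁴/8.1 × 10⁻⁴)·(+2.0) = 27.8174 psu.
Increase required: 27.8174 − 17.35 = 10.4674 psu.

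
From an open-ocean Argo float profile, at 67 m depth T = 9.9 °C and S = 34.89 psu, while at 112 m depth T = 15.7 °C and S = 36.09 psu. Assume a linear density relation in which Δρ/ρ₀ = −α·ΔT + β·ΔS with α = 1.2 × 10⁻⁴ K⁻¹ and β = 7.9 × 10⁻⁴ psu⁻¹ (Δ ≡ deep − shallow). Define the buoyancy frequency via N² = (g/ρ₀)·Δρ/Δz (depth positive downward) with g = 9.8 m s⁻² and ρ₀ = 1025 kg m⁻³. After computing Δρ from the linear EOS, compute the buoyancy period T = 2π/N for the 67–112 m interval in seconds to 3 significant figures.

ΔT = +5.8 K, ΔS = +1.20 psu (deep − shallow).
Δρ/ρ₀ = −αΔT + βΔS = -6.96 × 10⁻⁴ + 9.48 × 10⁻⁴ = 2.52 × 10⁻⁴, so Δρ ≈ 0.2583 kg m⁻³.
N² = (g/ρ₀)·Δρ/Δz = g·(Δρ/ρ₀)/Δz = 9.8 × 2.52 × 10⁻⁴ / 45 = 5.4880 × 10⁻⁵ s⁻².
N = √(5.4880 × 10⁻⁵) = 7.4081 × 10⁻³ rad s⁻¹ → T = 2π/N = 848.15 s ≈ 848 s.

848 s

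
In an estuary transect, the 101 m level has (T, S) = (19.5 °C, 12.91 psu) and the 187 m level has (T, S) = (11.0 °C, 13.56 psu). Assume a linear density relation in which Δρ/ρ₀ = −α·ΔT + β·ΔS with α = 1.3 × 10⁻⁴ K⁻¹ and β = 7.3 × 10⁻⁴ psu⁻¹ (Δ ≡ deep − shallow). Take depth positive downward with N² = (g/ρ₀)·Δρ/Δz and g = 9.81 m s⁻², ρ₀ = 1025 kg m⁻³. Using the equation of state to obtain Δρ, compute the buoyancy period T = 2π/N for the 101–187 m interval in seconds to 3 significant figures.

ΔT = -8.5 K, ΔS = +0.65 psu (deep − shallow).
Δρ/ρ₀ = −αΔT + βΔS = 1.105 × 10⁻³ + 4.745 × 10⁻⁴ = 1.5795 × 10⁻³, so Δρ ≈ 1.619 kg m⁻³.
N² = (g/ρ₀)·Δρ/Δz = g·(Δρ/ρ₀)/Δz = 9.81 × 1.5795 × 10⁻³ / 86 = 1.8017 × 10⁻⁴ s⁻².
N = √(1.8017 × 10⁻⁴) = 0.013423 rad s⁻¹ → T = 2π/N = 468.09 s ≈ 468 s.

468 s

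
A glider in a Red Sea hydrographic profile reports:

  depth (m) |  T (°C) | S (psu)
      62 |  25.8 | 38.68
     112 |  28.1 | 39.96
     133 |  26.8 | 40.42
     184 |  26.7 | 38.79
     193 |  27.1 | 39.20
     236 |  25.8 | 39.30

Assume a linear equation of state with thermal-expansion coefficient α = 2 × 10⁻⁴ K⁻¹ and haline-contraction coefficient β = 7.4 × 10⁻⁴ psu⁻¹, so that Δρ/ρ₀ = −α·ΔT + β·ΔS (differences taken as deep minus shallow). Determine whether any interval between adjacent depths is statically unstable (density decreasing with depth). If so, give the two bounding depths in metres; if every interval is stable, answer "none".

133–184 m

Evaluate Δρ/ρ₀ = −αΔT + βΔS across each adjacent pair:
  62–112 m: −αΔT+βΔS = −(2 × 10⁻⁴)(+2.3)+(7.4 × 10⁻⁴)(+1.28) = 4.9 × 10⁻⁴ → stable
  112–133 m: −αΔT+βΔS = −(2 × 10⁻⁴)(-1.3)+(7.4 × 10⁻⁴)(+0.46) = 6.0 × 10⁻⁴ → stable
  133–184 m: −αΔT+βΔS = −(2 × 10⁻⁴)(-0.1)+(7.4 × 10⁻⁴)(-1.63) = -1.2 × 10⁻³ → UNSTABLE
  184–193 m: −αΔT+βΔS = −(2 × 10⁻⁴)(+0.4)+(7.4 × 10⁻⁴)(+0.41) = 2.2 × 10⁻⁴ → stable
  193–236 m: −αΔT+βΔS = −(2 × 10⁻⁴)(-1.3)+(7.4 × 10⁻⁴)(+0.10) = 3.3 × 10⁻⁴ → stable
The 133–184 m interval has Δρ < 0: lighter water underlies denser water.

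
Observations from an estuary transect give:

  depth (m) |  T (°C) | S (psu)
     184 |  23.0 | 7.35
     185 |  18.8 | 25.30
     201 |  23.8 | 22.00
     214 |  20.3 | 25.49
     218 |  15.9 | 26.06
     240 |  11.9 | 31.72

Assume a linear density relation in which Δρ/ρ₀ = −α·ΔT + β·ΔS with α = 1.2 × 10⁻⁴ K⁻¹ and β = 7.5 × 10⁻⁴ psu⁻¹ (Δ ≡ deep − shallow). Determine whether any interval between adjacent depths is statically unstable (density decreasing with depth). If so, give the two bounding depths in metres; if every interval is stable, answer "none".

Evaluate Δρ/ρ₀ = −αΔT + βΔS across each adjacent pair:
  184–185 m: −αΔT+βΔS = −(1.2 × 10⁻⁴)(-4.2)+(7.5 × 10⁻⁴)(+17.95) = 0.014 → stable
  185–201 m: −αΔT+βΔS = −(1.2 × 10⁻⁴)(+5.0)+(7.5 × 10⁻⁴)(-3.30) = -3.1 × 10⁻³ → UNSTABLE
  201–214 m: −αΔT+βΔS = −(1.2 × 10⁻⁴)(-3.5)+(7.5 × 10⁻⁴)(+3.49) = 3.0 × 10⁻³ → stable
  214–218 m: −αΔT+βΔS = −(1.2 × 10⁻⁴)(-4.4)+(7.5 × 10⁻⁴)(+0.57) = 9.6 × 10⁻⁴ → stable
  218–240 m: −αΔT+βΔS = −(1.2 × 10⁻⁴)(-4.0)+(7.5 × 10⁻⁴)(+5.66) = 4.7 × 10⁻³ → stable
The 185–201 m interval has Δρ < 0: lighter water underlies denser water.

185–201 m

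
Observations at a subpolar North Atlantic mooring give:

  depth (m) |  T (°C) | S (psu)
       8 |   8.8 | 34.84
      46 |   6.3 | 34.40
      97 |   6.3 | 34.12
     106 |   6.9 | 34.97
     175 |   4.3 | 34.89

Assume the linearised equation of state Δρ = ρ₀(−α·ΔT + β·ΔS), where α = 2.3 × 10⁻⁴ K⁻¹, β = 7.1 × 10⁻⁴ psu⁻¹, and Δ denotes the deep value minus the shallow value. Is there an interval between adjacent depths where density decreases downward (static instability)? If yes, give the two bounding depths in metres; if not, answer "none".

Evaluate Δρ/ρ₀ = −αΔT + βΔS across each adjacent pair:
  8–46 m: −αΔT+βΔS = −(2.3 × 10⁻⁴)(-2.5)+(7.1 × 10⁻⁴)(-0.44) = 2.6 × 10⁻⁴ → stable
  46–97 m: −αΔT+βΔS = −(2.3 × 10⁻⁴)(+0.0)+(7.1 × 10⁻⁴)(-0.28) = -2.0 × 10⁻⁴ → UNSTABLE
  97–106 m: −αΔT+βΔS = −(2.3 × 10⁻⁴)(+0.6)+(7.1 × 10⁻⁴)(+0.85) = 4.7 × 10⁻⁴ → stable
  106–175 m: −αΔT+βΔS = −(2.3 × 10⁻⁴)(-2.6)+(7.1 × 10⁻⁴)(-0.08) = 5.4 × 10⁻⁴ → stable
The 46–97 m interval has Δρ < 0: lighter water underlies denser water.

46–97 m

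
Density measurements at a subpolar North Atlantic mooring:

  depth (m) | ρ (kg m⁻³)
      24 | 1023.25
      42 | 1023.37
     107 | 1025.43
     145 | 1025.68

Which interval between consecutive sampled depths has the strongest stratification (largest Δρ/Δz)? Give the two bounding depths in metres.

42–107 m

Compute the density gradient over each adjacent pair:
  24–42 m: Δρ/Δz = 0.12/18 = 6.7 × 10⁻³ kg m⁻⁴
  42–107 m: Δρ/Δz = 2.06/65 = 0.032 kg m⁻⁴
  107–145 m: Δρ/Δz = 0.25/38 = 6.6 × 10⁻³ kg m⁻⁴
The largest gradient is in the 42–107 m interval — the pycnocline.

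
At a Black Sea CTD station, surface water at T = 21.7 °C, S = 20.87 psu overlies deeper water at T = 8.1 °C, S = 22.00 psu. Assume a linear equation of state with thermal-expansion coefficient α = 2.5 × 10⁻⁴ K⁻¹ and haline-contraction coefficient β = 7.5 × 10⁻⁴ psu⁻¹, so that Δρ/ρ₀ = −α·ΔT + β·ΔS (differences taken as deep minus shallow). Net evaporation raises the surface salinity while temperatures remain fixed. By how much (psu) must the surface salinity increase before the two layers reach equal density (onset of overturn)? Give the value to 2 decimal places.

5.66 psu

Neutral buoyancy requires −α(T_deep − T_surf) + β(S_deep − S_surf′) = 0.
S_surf′ = S_deep − (α/β)·ΔT = 22.00 − (2.5 × 10⁻⁴/7.5 × 10⁻⁴)·(-13.6) = 26.5333 psu.
Increase required: 26.5333 − 20.87 = 5.6633 psu.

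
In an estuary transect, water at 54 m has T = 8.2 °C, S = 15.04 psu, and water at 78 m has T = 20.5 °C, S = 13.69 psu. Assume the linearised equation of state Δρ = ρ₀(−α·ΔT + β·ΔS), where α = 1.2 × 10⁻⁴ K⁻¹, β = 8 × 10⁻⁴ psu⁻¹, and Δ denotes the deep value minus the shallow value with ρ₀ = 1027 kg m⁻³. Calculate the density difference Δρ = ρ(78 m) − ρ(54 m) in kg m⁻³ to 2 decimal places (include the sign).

ΔT = +12.3 K, ΔS = -1.35 psu (deep − shallow).
Δρ/ρ₀ = −(1.2 × 10⁻⁴)(+12.3) + (8 × 10⁻⁴)(-1.35) = -2.556 × 10⁻³.
Δρ = 1027 × (-2.556 × 10⁻³) = -2.63 kg m⁻³.
Negative Δρ: lighter below, statically unstable.

-2.63 kg m⁻³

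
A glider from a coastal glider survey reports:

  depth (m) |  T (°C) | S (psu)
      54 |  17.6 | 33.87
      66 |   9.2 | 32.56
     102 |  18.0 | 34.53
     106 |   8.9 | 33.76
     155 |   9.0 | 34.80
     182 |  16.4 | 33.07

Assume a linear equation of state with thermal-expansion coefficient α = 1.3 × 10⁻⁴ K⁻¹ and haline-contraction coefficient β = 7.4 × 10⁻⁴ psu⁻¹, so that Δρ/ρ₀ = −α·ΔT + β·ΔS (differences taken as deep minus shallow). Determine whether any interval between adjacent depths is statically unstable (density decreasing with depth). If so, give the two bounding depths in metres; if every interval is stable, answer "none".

155–182 m

Evaluate Δρ/ρ₀ = −αΔT + βΔS across each adjacent pair:
  54–66 m: −αΔT+βΔS = −(1.3 × 10⁻⁴)(-8.4)+(7.4 × 10⁻⁴)(-1.31) = 1.2 × 10⁻⁴ → stable
  66–102 m: −αΔT+βΔS = −(1.3 × 10⁻⁴)(+8.8)+(7.4 × 10⁻⁴)(+1.97) = 3.1 × 10⁻⁴ → stable
  102–106 m: −αΔT+βΔS = −(1.3 × 10⁻⁴)(-9.1)+(7.4 × 10⁻⁴)(-0.77) = 6.1 × 10⁻⁴ → stable
  106–155 m: −αΔT+βΔS = −(1.3 × 10⁻⁴)(+0.1)+(7.4 × 10⁻⁴)(+1.04) = 7.6 × 10⁻⁴ → stable
  155–182 m: −αΔT+βΔS = −(1.3 × 10⁻⁴)(+7.4)+(7.4 × 10⁻⁴)(-1.73) = -2.2 × 10⁻³ → UNSTABLE
The 155–182 m interval has Δρ < 0: lighter water underlies denser water.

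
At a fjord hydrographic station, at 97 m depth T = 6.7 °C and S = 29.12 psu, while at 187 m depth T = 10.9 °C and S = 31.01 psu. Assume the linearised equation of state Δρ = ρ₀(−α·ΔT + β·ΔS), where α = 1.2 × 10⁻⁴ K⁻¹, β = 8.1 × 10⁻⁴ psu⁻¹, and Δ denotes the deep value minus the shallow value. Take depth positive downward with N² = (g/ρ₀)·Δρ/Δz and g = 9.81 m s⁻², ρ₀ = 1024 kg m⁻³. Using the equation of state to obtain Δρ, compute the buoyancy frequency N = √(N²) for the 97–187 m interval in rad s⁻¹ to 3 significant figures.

ΔT = +4.2 K, ΔS = +1.89 psu (deep − shallow).
Δρ/ρ₀ = −αΔT + βΔS = -5.04 × 10⁻⁴ + 1.5309 × 10⁻³ = 1.0269 × 10⁻³, so Δρ ≈ 1.052 kg m⁻³.
N² = (g/ρ₀)·Δρ/Δz = g·(Δρ/ρ₀)/Δz = 9.81 × 1.0269 × 10⁻³ / 90 = 1.1193 × 10⁻⁴ s⁻².
N = √(1.1193 × 10⁻⁴) = 0.010580 rad s⁻¹ ≈ 0.0106 rad s⁻¹.

0.0106 rad s⁻¹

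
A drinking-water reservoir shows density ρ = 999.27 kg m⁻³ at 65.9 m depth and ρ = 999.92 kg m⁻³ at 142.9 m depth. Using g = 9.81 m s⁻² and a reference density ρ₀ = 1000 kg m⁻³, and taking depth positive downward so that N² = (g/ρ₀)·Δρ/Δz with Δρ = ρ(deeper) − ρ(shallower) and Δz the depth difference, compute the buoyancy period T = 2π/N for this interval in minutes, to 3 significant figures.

11.5 min

Δρ = 999.92 − 999.27 = 0.65 kg m⁻³ over Δz = 142.9 − 65.9 = 77 m.
N² = (9.81/1000) × (0.65/77) = 8.2812 × 10⁻⁵ s⁻².
N = √(8.2812 × 10⁻⁵) = 9.1001 × 10⁻³ rad s⁻¹, so T = 2π/N = 690.45 s = 11.508 min ≈ 11.5 min.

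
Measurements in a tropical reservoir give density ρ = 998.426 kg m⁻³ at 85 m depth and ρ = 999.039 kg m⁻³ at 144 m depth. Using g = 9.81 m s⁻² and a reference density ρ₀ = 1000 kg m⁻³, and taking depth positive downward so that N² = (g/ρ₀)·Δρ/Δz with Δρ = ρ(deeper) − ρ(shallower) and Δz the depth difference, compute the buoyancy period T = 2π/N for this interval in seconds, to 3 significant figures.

Δρ = 999.039 − 998.426 = 0.613 kg m⁻³ over Δz = 144 − 85 = 59 m.
N² = (9.81/1000) × (0.613/59) = 1.0192 × 10⁻⁴ s⁻².
N = √(1.0192 × 10⁻⁴) = 0.010096 rad s⁻¹, so T = 2π/N = 622.34 s ≈ 622 s.

622 s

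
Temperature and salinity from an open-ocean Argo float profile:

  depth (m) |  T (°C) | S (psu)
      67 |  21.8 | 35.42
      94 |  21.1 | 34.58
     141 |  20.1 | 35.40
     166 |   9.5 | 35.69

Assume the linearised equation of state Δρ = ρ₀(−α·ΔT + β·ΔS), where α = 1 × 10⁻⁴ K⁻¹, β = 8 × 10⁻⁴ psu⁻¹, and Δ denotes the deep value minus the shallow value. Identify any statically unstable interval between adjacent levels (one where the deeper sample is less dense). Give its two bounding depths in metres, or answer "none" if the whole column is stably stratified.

67–94 m

Evaluate Δρ/ρ₀ = −αΔT + βΔS across each adjacent pair:
  67–94 m: −αΔT+βΔS = −(1 × 10⁻⁴)(-0.7)+(8 × 10⁻⁴)(-0.84) = -6.0 × 10⁻⁴ → UNSTABLE
  94–141 m: −αΔT+βΔS = −(1 × 10⁻⁴)(-1.0)+(8 × 10⁻⁴)(+0.82) = 7.6 × 10⁻⁴ → stable
  141–166 m: −αΔT+βΔS = −(1 × 10⁻⁴)(-10.6)+(8 × 10⁻⁴)(+0.29) = 1.3 × 10⁻³ → stable
The 67–94 m interval has Δρ < 0: lighter water underlies denser water.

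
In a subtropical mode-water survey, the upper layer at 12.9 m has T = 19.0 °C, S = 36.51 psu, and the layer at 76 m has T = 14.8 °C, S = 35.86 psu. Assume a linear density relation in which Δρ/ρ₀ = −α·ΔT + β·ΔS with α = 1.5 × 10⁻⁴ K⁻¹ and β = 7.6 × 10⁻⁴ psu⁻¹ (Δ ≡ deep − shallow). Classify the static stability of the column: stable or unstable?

ΔT = 14.8 − 19.0 = -4.2 K and ΔS = 35.86 − 36.51 = -0.65 psu (deep − shallow).
−αΔT = 6.30 × 10⁻⁴; βΔS = -4.94 × 10⁻⁴; sum Δρ/ρ₀ = 1.36 × 10⁻⁴.
Δρ/ρ₀ > 0, so Δρ > 0: deeper water is denser → statically stable.

stable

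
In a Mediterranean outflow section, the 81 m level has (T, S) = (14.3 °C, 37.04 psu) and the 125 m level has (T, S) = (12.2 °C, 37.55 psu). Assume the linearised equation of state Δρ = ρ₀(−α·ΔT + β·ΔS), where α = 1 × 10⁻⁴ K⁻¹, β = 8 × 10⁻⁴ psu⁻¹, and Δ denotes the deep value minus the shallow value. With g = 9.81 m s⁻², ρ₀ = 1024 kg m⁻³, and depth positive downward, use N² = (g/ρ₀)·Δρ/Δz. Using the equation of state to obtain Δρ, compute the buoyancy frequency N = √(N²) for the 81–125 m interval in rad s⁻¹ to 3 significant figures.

0.0117 rad s⁻¹

ΔT = -2.1 K, ΔS = +0.51 psu (deep − shallow).
Δρ/ρ₀ = −αΔT + βΔS = 2.10 × 10⁻⁴ + 4.08 × 10⁻⁴ = 6.18 × 10⁻⁴, so Δρ ≈ 0.6328 kg m⁻³.
N² = (g/ρ₀)·Δρ/Δz = g·(Δρ/ρ₀)/Δz = 9.81 × 6.18 × 10⁻⁴ / 44 = 1.3779 × 10⁻⁴ s⁻².
N = √(1.3779 × 10⁻⁴) = 0.011738 rad s⁻¹ ≈ 0.0117 rad s⁻¹.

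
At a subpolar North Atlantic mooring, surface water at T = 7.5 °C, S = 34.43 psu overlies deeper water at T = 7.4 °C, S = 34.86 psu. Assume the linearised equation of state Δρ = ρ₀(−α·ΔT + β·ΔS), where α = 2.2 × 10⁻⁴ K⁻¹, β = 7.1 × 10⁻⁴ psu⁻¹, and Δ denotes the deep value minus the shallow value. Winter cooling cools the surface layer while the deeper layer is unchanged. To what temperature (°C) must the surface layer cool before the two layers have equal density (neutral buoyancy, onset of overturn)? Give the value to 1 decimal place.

6.0 °C

Neutral buoyancy requires Δρ = 0, i.e. −α(T_deep − T_surf′) + β(S_deep − S_surf) = 0.
T_surf′ = T_deep − (β/α)·ΔS = 7.4 − (7.1 × 10⁻⁴/2.2 × 10⁻⁴)·(+0.43) = 6.012 °C.
Cooling required: 7.5 − (6.012) = 1.488 °C.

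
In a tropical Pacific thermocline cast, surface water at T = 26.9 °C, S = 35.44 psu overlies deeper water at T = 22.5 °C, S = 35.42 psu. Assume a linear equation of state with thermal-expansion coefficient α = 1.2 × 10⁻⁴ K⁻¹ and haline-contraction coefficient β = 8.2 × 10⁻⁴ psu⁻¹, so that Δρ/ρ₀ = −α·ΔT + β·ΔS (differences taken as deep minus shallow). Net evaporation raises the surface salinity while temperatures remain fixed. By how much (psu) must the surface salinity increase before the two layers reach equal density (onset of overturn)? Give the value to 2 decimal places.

0.62 psu

Neutral buoyancy requires −α(T_deep − T_surf) + β(S_deep − S_surf′) = 0.
S_surf′ = S_deep − (α/β)·ΔT = 35.42 − (1.2 × 10⁻⁴/8.2 × 10⁻⁴)·(-4.4) = 36.0639 psu.
Increase required: 36.0639 − 35.44 = 0.6239 psu.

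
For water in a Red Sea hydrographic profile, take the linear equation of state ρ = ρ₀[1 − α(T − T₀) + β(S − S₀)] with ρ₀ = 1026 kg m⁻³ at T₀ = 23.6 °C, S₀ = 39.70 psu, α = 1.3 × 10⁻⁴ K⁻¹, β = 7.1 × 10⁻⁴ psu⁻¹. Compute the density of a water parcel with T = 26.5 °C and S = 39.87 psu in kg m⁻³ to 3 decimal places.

T − T₀ = +2.9 K, S − S₀ = +0.17 psu.
Bracket = 1 − α·(+2.9) + β·(+0.17) = 1 + (-2.563 × 10⁻⁴) = 0.9997437.
ρ = 1026 × 0.9997437 = 1025.737 kg m⁻³.

1025.737 kg m⁻³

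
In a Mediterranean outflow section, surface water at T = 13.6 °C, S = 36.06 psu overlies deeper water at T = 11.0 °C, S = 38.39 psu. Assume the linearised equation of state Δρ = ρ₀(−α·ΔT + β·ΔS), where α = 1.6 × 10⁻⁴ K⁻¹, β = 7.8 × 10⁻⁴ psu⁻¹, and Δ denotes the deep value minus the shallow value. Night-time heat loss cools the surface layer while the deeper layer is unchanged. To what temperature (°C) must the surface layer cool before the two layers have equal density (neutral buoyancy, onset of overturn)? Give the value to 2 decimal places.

Neutral buoyancy requires Δρ = 0, i.e. −α(T_deep − T_surf′) + β(S_deep − S_surf) = 0.
T_surf′ = T_deep − (β/α)·ΔS = 11.0 − (7.8 × 10⁻⁴/1.6 × 10⁻⁴)·(+2.33) = -0.3587 °C.
Cooling required: 13.6 − (-0.3587) = 13.9587 °C.

-0.36 °C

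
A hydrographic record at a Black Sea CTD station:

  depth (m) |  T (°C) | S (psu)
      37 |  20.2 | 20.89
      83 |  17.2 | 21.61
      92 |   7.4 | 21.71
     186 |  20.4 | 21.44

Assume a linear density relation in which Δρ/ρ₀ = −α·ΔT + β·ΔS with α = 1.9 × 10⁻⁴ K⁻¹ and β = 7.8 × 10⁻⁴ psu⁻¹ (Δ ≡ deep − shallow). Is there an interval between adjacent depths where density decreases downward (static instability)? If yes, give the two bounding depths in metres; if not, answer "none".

Evaluate Δρ/ρ₀ = −αΔT + βΔS across each adjacent pair:
  37–83 m: −αΔT+βΔS = −(1.9 × 10⁻⁴)(-3.0)+(7.8 × 10⁻⁴)(+0.72) = 1.1 × 10⁻³ → stable
  83–92 m: −αΔT+βΔS = −(1.9 × 10⁻⁴)(-9.8)+(7.8 × 10⁻⁴)(+0.10) = 1.9 × 10⁻³ → stable
  92–186 m: −αΔT+βΔS = −(1.9 × 10⁻⁴)(+13.0)+(7.8 × 10⁻⁴)(-0.27) = -2.7 × 10⁻³ → UNSTABLE
The 92–186 m interval has Δρ < 0: lighter water underlies denser water.

92–186 m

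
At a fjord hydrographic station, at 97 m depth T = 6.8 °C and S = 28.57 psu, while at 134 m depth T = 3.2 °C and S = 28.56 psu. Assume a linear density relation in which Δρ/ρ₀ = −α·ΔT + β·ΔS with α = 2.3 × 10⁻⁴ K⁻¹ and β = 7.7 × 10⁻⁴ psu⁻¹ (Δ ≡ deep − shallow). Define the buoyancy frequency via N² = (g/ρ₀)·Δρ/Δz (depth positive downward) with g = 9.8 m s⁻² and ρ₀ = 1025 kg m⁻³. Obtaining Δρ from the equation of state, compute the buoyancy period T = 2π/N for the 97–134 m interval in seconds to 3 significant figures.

426 s

ΔT = -3.6 K, ΔS = -0.01 psu (deep − shallow).
Δρ/ρ₀ = −αΔT + βΔS = 8.28 × 10⁻⁴ − 7.70 × 10⁻⁶ = 8.203 × 10⁻⁴, so Δρ ≈ 0.8408 kg m⁻³.
N² = (g/ρ₀)·Δρ/Δz = g·(Δρ/ρ₀)/Δz = 9.8 × 8.203 × 10⁻⁴ / 37 = 2.1727 × 10⁻⁴ s⁻².
N = √(2.1727 × 10⁻⁴) = 0.014740 rad s⁻¹ → T = 2π/N = 426.27 s ≈ 426 s.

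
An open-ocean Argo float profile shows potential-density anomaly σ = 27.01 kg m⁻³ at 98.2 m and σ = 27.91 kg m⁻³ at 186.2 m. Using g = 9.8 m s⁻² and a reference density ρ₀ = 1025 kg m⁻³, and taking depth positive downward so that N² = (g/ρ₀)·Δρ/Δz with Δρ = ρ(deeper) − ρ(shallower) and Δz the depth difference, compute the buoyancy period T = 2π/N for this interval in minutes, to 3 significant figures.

10.6 min

Δρ = 1027.91 − 1027.01 = 0.90 kg m⁻³ over Δz = 186.2 − 98.2 = 88 m.
N² = (9.8/1025) × (0.90/88) = 9.7783 × 10⁻⁵ s⁻².
N = √(9.7783 × 10⁻⁵) = 9.8885 × 10⁻³ rad s⁻¹, so T = 2π/N = 635.40 s = 10.590 min ≈ 10.6 min.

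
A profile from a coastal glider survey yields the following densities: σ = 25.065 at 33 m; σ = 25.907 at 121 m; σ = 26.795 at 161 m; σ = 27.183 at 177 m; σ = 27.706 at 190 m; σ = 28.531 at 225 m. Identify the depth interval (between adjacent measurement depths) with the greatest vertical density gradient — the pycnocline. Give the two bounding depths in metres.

177–190 m

Compute the density gradient over each adjacent pair:
  33–121 m: Δρ/Δz = 0.842/88 = 9.6 × 10⁻³ kg m⁻⁴
  121–161 m: Δρ/Δz = 0.888/40 = 0.022 kg m⁻⁴
  161–177 m: Δρ/Δz = 0.388/16 = 0.024 kg m⁻⁴
  177–190 m: Δρ/Δz = 0.523/13 = 0.040 kg m⁻⁴
  190–225 m: Δρ/Δz = 0.825/35 = 0.024 kg m⁻⁴
The largest gradient is in the 177–190 m interval — the pycnocline.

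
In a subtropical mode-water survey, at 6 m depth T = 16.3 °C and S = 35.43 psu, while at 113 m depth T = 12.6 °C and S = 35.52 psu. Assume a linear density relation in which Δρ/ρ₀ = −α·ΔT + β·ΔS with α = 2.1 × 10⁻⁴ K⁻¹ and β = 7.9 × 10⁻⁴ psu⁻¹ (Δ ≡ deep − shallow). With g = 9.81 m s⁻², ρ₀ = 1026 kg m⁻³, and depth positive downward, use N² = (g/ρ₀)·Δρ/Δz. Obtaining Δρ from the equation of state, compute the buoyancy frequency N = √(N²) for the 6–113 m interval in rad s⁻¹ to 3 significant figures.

ΔT = -3.7 K, ΔS = +0.09 psu (deep − shallow).
Δρ/ρ₀ = −αΔT + βΔS = 7.77 × 10⁻⁴ + 7.11 × 10⁻⁵ = 8.481 × 10⁻⁴, so Δρ ≈ 0.8702 kg m⁻³.
N² = (g/ρ₀)·Δρ/Δz = g·(Δρ/ρ₀)/Δz = 9.81 × 8.481 × 10⁻⁴ / 107 = 7.7756 × 10⁻⁵ s⁻².
N = √(7.7756 × 10⁻⁵) = 8.8179 × 10⁻³ rad s⁻¹ ≈ 8.82 × 10⁻³ rad s⁻¹.

8.82 × 10⁻³ rad s⁻¹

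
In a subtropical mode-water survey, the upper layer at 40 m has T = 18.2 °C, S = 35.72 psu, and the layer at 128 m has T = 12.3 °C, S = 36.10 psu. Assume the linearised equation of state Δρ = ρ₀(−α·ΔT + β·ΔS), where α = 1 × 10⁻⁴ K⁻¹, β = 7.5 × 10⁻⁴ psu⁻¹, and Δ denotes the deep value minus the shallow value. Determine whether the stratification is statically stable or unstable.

ΔT = 12.3 − 18.2 = -5.9 K and ΔS = 36.10 − 35.72 = +0.38 psu (deep − shallow).
−αΔT = 5.90 × 10⁻⁴; βΔS = 2.85 × 10⁻⁴; sum Δρ/ρ₀ = 8.75 × 10⁻⁴.
Δρ/ρ₀ > 0, so Δρ > 0: deeper water is denser → statically stable.

stable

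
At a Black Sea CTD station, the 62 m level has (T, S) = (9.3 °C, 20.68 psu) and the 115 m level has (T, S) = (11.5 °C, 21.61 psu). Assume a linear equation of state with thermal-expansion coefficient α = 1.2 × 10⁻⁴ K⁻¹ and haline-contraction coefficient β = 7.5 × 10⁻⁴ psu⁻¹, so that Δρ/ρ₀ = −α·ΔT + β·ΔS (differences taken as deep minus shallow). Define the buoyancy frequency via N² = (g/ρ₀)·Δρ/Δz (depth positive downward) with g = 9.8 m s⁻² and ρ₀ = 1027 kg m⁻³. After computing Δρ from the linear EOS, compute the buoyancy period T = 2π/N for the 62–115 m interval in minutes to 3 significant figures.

11.7 min

ΔT = +2.2 K, ΔS = +0.93 psu (deep − shallow).
Δρ/ρ₀ = −αΔT + βΔS = -2.64 × 10⁻⁴ + 6.975 × 10⁻⁴ = 4.335 × 10⁻⁴, so Δρ ≈ 0.4452 kg m⁻³.
N² = (g/ρ₀)·Δρ/Δz = g·(Δρ/ρ₀)/Δz = 9.8 × 4.335 × 10⁻⁴ / 53 = 8.0157 × 10⁻⁵ s⁻².
N = √(8.0157 × 10⁻⁵) = 8.9530 × 10⁻³ rad s⁻¹ → T = 2π/N = 701.80 s = 11.697 min ≈ 11.7 min.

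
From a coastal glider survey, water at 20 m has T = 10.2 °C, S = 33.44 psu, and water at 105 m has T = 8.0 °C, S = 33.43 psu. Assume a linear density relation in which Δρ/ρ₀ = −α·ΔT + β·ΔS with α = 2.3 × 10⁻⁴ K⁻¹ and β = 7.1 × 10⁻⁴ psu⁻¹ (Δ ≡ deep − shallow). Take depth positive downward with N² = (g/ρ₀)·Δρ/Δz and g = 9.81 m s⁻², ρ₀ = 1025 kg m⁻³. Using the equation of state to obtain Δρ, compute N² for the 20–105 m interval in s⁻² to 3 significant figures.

ΔT = -2.2 K, ΔS = -0.01 psu (deep − shallow).
Δρ/ρ₀ = −αΔT + βΔS = 5.06 × 10⁻⁴ − 7.10 × 10⁻⁶ = 4.989 × 10⁻⁴, so Δρ ≈ 0.5114 kg m⁻³.
N² = (g/ρ₀)·Δρ/Δz = g·(Δρ/ρ₀)/Δz = 9.81 × 4.989 × 10⁻⁴ / 85 = 5.7579 × 10⁻⁵ s⁻² ≈ 5.76 × 10⁻⁵ s⁻².

5.76 × 10⁻⁵ s⁻²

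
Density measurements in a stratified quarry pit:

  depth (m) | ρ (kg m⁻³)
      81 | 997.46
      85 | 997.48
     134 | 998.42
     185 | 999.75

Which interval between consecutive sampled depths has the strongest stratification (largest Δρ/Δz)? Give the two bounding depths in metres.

Compute the density gradient over each adjacent pair:
  81–85 m: Δρ/Δz = 0.02/4 = 5.0 × 10⁻³ kg m⁻⁴
  85–134 m: Δρ/Δz = 0.94/49 = 0.019 kg m⁻⁴
  134–185 m: Δρ/Δz = 1.33/51 = 0.026 kg m⁻⁴
The largest gradient is in the 134–185 m interval — the pycnocline.

134–185 m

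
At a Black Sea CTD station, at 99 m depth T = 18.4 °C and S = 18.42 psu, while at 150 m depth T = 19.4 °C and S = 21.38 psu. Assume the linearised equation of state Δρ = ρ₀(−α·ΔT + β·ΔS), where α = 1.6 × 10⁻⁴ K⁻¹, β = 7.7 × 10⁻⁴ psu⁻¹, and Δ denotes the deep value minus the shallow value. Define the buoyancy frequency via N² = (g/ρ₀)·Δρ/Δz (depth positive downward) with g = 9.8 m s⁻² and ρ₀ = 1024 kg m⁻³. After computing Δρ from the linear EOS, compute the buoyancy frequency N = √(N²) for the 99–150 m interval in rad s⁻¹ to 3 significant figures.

0.0202 rad s⁻¹

ΔT = +1.0 K, ΔS = +2.96 psu (deep − shallow).
Δρ/ρ₀ = −αΔT + βΔS = -1.60 × 10⁻⁴ + 2.2792 × 10⁻³ = 2.1192 × 10⁻³, so Δρ ≈ 2.170 kg m⁻³.
N² = (g/ρ₀)·Δρ/Δz = g·(Δρ/ρ₀)/Δz = 9.8 × 2.1192 × 10⁻³ / 51 = 4.0722 × 10⁻⁴ s⁻².
N = √(4.0722 × 10⁻⁴) = 0.020180 rad s⁻¹ ≈ 0.0202 rad s⁻¹.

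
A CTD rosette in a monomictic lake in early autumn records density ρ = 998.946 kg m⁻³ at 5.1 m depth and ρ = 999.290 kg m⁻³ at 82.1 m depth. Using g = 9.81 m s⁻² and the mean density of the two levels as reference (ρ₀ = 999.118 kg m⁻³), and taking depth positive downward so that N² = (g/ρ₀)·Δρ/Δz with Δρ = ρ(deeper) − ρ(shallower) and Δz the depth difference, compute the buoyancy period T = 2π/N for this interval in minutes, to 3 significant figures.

Δρ = 999.290 − 998.946 = 0.344 kg m⁻³ over Δz = 82.1 − 5.1 = 77 m.
N² = (9.81/999.118) × (0.344/77) = 4.3865 × 10⁻⁵ s⁻².
N = √(4.3865 × 10⁻⁵) = 6.6231 × 10⁻³ rad s⁻¹, so T = 2π/N = 948.68 s = 15.811 min ≈ 15.8 min.

15.8 min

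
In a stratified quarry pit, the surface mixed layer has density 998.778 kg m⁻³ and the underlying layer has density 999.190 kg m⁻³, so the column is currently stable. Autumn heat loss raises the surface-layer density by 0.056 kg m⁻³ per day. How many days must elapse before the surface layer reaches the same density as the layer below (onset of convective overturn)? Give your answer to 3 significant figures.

Density deficit of the surface layer: 999.190 − 998.778 = 0.412 kg m⁻³.
Required change = 0.412 / 0.056 = 7.36 days.

7.36 days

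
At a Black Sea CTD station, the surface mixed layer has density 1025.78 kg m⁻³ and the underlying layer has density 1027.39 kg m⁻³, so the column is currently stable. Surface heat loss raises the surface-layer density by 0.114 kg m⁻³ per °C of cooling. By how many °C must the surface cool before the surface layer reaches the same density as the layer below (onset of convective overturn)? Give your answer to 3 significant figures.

14.1 °C

Density deficit of the surface layer: 1027.39 − 1025.78 = 1.61 kg m⁻³.
Required change = 1.61 / 0.114 = 14.1 °C.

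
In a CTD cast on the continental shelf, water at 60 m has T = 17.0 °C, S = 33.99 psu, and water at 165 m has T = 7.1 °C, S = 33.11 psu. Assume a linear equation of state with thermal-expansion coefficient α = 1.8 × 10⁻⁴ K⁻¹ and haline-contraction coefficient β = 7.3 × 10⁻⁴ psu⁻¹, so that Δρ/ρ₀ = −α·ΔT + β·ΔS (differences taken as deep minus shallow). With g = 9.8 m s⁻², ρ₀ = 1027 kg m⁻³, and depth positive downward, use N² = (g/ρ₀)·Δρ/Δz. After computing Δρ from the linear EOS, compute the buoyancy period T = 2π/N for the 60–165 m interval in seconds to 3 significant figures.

ΔT = -9.9 K, ΔS = -0.88 psu (deep − shallow).
Δρ/ρ₀ = −αΔT + βΔS = 1.782 × 10⁻³ − 6.424 × 10⁻⁴ = 1.1396 × 10⁻³, so Δρ ≈ 1.170 kg m⁻³.
N² = (g/ρ₀)·Δρ/Δz = g·(Δρ/ρ₀)/Δz = 9.8 × 1.1396 × 10⁻³ / 105 = 1.0636 × 10⁻⁴ s⁻².
N = √(1.0636 × 10⁻⁴) = 0.010313 rad s⁻¹ → T = 2π/N = 609.25 s ≈ 609 s.

609 s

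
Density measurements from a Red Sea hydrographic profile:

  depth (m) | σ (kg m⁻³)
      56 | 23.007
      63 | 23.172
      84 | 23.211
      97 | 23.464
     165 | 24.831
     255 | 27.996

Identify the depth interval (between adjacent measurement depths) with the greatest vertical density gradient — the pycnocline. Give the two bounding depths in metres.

165–255 m

Compute the density gradient over each adjacent pair:
  56–63 m: Δρ/Δz = 0.165/7 = 0.024 kg m⁻⁴
  63–84 m: Δρ/Δz = 0.039/21 = 1.9 × 10⁻³ kg m⁻⁴
  84–97 m: Δρ/Δz = 0.253/13 = 0.019 kg m⁻⁴
  97–165 m: Δρ/Δz = 1.367/68 = 0.020 kg m⁻⁴
  165–255 m: Δρ/Δz = 3.165/90 = 0.035 kg m⁻⁴
The largest gradient is in the 165–255 m interval — the pycnocline.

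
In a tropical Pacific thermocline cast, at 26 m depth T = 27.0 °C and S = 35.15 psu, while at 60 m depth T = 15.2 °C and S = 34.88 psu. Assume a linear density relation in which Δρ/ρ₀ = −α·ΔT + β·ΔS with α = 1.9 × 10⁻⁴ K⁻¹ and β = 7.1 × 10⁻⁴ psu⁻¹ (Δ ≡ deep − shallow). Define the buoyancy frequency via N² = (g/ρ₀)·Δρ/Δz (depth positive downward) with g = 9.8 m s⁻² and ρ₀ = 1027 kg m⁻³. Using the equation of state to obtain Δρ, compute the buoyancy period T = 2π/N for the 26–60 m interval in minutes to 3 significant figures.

ΔT = -11.8 K, ΔS = -0.27 psu (deep − shallow).
Δρ/ρ₀ = −αΔT + βΔS = 2.242 × 10⁻³ − 1.917 × 10⁻⁴ = 2.0503 × 10⁻³, so Δρ ≈ 2.106 kg m⁻³.
N² = (g/ρ₀)·Δρ/Δz = g·(Δρ/ρ₀)/Δz = 9.8 × 2.0503 × 10⁻³ / 34 = 5.9097 × 10⁻⁴ s⁻².
N = √(5.9097 × 10⁻⁴) = 0.024310 rad s⁻¹ → T = 2π/N = 258.46 s = 4.3077 min ≈ 4.31 min.

4.31 min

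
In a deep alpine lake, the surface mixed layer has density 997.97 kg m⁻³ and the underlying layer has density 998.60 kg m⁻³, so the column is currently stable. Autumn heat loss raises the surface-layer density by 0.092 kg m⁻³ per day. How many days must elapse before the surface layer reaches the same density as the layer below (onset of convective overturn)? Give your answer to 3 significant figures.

Density deficit of the surface layer: 998.60 − 997.97 = 0.63 kg m⁻³.
Required change = 0.63 / 0.092 = 6.85 days.

6.85 days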